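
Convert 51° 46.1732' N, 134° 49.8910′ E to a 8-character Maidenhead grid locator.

Add 180° to longitude and 90° to latitude: 314.83152, 141.76955.
Field (20°×10°, letters A–R): lon ⌊314.83152/20⌋ = 15 → P; lat ⌊141.76955/10⌋ = 14 → O.
Square (2°×1°, digits 0–9): lon ⌊14.83152/2⌋ = 7; lat ⌊1.76955/1⌋ = 1.
Subsquare (5′×2.5′, letters a–x): lon ⌊0.83152/0.0833333⌋ = 9 → j; lat ⌊0.76955/0.0416667⌋ = 18 → s.
Extended square (30″×15″, digits 0–9): lon ⌊0.08152/0.00833333⌋ = 9; lat ⌊0.01955/0.00416667⌋ = 4.

PO71js94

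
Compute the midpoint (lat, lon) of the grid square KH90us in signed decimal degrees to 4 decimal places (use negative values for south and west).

Field K=10, H=7: +10·20° lon, +7·10° lat → SW at lon 20°, lat -20°.
Square 9, 0: +9·2° lon, +0·1° lat → SW at lon 38°, lat -20°.
Subsquare u=20, s=18: +20·0.0833333° lon, +18·0.0416667° lat → SW at lon 39.6667°, lat -19.25°.
Cell spans 0.0833333° lon × 0.0416667° lat. Centre is SW corner plus half of each.
latitude -19.2292, longitude 39.7083.

-19.2292, 39.7083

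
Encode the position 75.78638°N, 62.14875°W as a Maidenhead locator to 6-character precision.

Offset from 180°W / 90°S: lon 117.8512°, lat 165.7864°.
Field: 117.8512/20 → 5 → F, 165.7864/10 → 16 → Q; chars FQ.
Square: 17.8512/2 → 8, 5.7864/1 → 5; chars 85.
Subsquare: 1.8512/0.0833333 → 22 → w, 0.7864/0.0416667 → 18 → s; chars ws.

FQ85ws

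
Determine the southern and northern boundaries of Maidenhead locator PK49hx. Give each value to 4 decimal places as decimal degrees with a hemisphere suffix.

19.9583° N, 20.0000° N

Field P=15, K=10: +15·20° lon, +10·10° lat → SW at lon 120°, lat 10°.
Square 4, 9: +4·2° lon, +9·1° lat → SW at lon 128°, lat 19°.
Subsquare h=7, x=23: +7·0.0833333° lon, +23·0.0416667° lat → SW at lon 128.583°, lat 19.9583°.
Cell spans 0.0833333° lon × 0.0416667° lat.
south 19.9583° N, north 20.0000° N.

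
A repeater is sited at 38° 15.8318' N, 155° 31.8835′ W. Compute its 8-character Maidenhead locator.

BM28fg63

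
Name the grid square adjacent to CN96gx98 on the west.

Longitude extended square 9; −1 → 8.
The latitude characters are unchanged.

CN96gx88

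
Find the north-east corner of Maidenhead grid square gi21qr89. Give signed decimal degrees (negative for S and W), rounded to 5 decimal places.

Field G=6, I=8: +6·20° lon, +8·10° lat → SW at lon -60°, lat -10°.
Square 2, 1: +2·2° lon, +1·1° lat → SW at lon -56°, lat -9°.
Subsquare q=16, r=17: +16·0.0833333° lon, +17·0.0416667° lat → SW at lon -54.6667°, lat -8.29167°.
Extended square 8, 9: +8·0.00833333° lon, +9·0.00416667° lat → SW at lon -54.6°, lat -8.25417°.
Cell spans 0.00833333° lon × 0.00416667° lat. NE corner is SW corner plus one full cell.
latitude -8.25000, longitude -54.59167.

-8.25000, -54.59167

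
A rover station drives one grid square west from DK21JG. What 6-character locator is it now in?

DK21ig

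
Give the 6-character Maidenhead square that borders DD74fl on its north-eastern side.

DD74gm

Longitude subsquare f = 5; +1 → 6 = g.
Latitude subsquare l = 11; +1 → 12 = m.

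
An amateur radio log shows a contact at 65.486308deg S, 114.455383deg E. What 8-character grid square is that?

Offset from 180°W / 90°S: lon 294.45538°, lat 24.51369°.
Field: lon ⌊294.45538/20⌋ = 14 → O; lat ⌊24.51369/10⌋ = 2 → C.
Square: lon ⌊14.45538/2⌋ = 7; lat ⌊4.51369/1⌋ = 4.
Subsquare: lon ⌊0.45538/0.0833333⌋ = 5 → f; lat ⌊0.51369/0.0416667⌋ = 12 → m.
Extended square: lon ⌊0.03872/0.00833333⌋ = 4; lat ⌊0.01369/0.00416667⌋ = 3.

OC74fm43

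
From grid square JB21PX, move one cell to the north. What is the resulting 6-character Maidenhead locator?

JB22pa

Latitude subsquare x = 23; +1 → 24, wraps to 0 = a, carry into square.
Latitude square 1; +1 → 2.
The longitude characters are unchanged.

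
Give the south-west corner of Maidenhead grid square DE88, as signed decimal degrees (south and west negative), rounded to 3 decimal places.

Field D=3, E=4: +3·20° lon, +4·10° lat → SW at lon -120°, lat -50°.
Square 8, 8: +8·2° lon, +8·1° lat → SW at lon -104°, lat -42°.
latitude -42.000, longitude -104.000.

-42.000, -104.000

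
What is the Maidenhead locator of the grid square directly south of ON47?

Latitude square 7; −1 → 6.
The longitude characters are unchanged.

ON46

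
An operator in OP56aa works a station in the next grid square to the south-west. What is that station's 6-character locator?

OP45xx

Longitude subsquare a = 0; −1 → -1, wraps to 23 = x, carry into square.
Longitude square 5; −1 → 4.
Latitude subsquare a = 0; −1 → -1, wraps to 23 = x, carry into square.
Latitude square 6; −1 → 5.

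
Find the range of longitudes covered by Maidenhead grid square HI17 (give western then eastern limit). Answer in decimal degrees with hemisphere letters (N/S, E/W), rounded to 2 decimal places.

38.00° W, 36.00° W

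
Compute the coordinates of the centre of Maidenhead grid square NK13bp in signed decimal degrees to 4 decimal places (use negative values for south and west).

13.6458, 82.1250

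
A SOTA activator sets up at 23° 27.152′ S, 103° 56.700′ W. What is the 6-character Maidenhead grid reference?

DG86an

Shift to the Maidenhead origin (180°W, 90°S): lon 76.0550, lat 66.5475.
Field: lon ⌊76.0550/20⌋ = 3 → D; lat ⌊66.5475/10⌋ = 6 → G.
Square: lon ⌊16.0550/2⌋ = 8; lat ⌊6.5475/1⌋ = 6.
Subsquare: lon ⌊0.0550/0.0833333⌋ = 0 → a; lat ⌊0.5475/0.0416667⌋ = 13 → n.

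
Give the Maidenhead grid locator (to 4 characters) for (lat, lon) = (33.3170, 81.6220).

NM03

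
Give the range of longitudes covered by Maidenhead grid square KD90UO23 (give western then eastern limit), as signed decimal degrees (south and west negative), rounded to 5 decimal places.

39.68333, 39.69167

Field K=10, D=3: +10·20° lon, +3·10° lat → SW at lon 20°, lat -60°.
Square 9, 0: +9·2° lon, +0·1° lat → SW at lon 38°, lat -60°.
Subsquare u=20, o=14: +20·0.0833333° lon, +14·0.0416667° lat → SW at lon 39.6667°, lat -59.4167°.
Extended square 2, 3: +2·0.00833333° lon, +3·0.00416667° lat → SW at lon 39.6833°, lat -59.4042°.
Cell spans 0.00833333° lon × 0.00416667° lat.
west 39.68333, east 39.69167.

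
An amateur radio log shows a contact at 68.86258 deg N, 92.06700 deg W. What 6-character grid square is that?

EP38xu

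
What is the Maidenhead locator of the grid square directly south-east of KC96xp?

LC06ao

Longitude subsquare x = 23; +1 → 24, wraps to 0 = a, carry into square.
Longitude square 9; +1 → 10, wraps to 0, carry into field.
Longitude field K = 10; +1 → 11 = L.
Latitude subsquare p = 15; −1 → 14 = o.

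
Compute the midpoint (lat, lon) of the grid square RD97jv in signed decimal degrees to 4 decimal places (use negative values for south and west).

Field R=17, D=3: +17·20° lon, +3·10° lat → SW at lon 160°, lat -60°.
Square 9, 7: +9·2° lon, +7·1° lat → SW at lon 178°, lat -53°.
Subsquare j=9, v=21: +9·0.0833333° lon, +21·0.0416667° lat → SW at lon 178.75°, lat -52.125°.
Cell spans 0.0833333° lon × 0.0416667° lat. Centre is SW corner plus half of each.
latitude -52.1042, longitude 178.7917.

-52.1042, 178.7917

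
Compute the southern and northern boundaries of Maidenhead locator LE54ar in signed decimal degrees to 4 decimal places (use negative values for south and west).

Field L=11, E=4: +11·20° lon, +4·10° lat → SW at lon 40°, lat -50°.
Square 5, 4: +5·2° lon, +4·1° lat → SW at lon 50°, lat -46°.
Subsquare a=0, r=17: +0·0.0833333° lon, +17·0.0416667° lat → SW at lon 50°, lat -45.2917°.
Cell spans 0.0833333° lon × 0.0416667° lat.
south -45.2917, north -45.2500.

-45.2917, -45.2500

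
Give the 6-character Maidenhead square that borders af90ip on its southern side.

AF90io

Latitude subsquare p = 15; −1 → 14 = o.
The longitude characters are unchanged.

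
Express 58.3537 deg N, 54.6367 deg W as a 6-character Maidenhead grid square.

GO28qi

Shift to the Maidenhead origin (180°W, 90°S): lon 125.3633, lat 148.3537.
Field (20°×10°, letters A–R): lon ⌊125.3633/20⌋ = 6 → G; lat ⌊148.3537/10⌋ = 14 → O.
Square (2°×1°, digits 0–9): lon ⌊5.3633/2⌋ = 2; lat ⌊8.3537/1⌋ = 8.
Subsquare (5′×2.5′, letters a–x): lon ⌊1.3633/0.0833333⌋ = 16 → q; lat ⌊0.3537/0.0416667⌋ = 8 → i.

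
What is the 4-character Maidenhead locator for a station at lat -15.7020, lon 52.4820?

Add 180° to longitude and 90° to latitude: 232.48, 74.30.
Field (20°×10°, letters A–R): lon ⌊232.48/20⌋ = 11 → L; lat ⌊74.30/10⌋ = 7 → H.
Square (2°×1°, digits 0–9): lon ⌊12.48/2⌋ = 6; lat ⌊4.30/1⌋ = 4.

LH64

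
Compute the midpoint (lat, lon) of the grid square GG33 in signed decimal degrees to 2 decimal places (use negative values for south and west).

-26.50, -53.00

Field G=6, G=6: +6·20° lon, +6·10° lat → SW at lon -60°, lat -30°.
Square 3, 3: +3·2° lon, +3·1° lat → SW at lon -54°, lat -27°.
Cell spans 2° lon × 1° lat. Centre is SW corner plus half of each.
latitude -26.50, longitude -53.00.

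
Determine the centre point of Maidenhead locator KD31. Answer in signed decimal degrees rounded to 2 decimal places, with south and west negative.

Field K=10, D=3: +10·20° lon, +3·10° lat → SW at lon 20°, lat -60°.
Square 3, 1: +3·2° lon, +1·1° lat → SW at lon 26°, lat -59°.
Cell spans 2° lon × 1° lat. Centre is SW corner plus half of each.
latitude -58.50, longitude 27.00.

-58.50, 27.00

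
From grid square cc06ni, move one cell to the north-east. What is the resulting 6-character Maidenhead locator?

Longitude subsquare n = 13; +1 → 14 = o.
Latitude subsquare i = 8; +1 → 9 = j.

CC06oj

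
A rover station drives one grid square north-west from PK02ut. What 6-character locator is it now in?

Longitude subsquare u = 20; −1 → 19 = t.
Latitude subsquare t = 19; +1 → 20 = u.

PK02tu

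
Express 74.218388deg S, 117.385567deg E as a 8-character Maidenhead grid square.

OB85qs67

Add 180° to longitude and 90° to latitude: 297.38557, 15.78161.
Field: lon ⌊297.38557/20⌋ = 14 → O; lat ⌊15.78161/10⌋ = 1 → B.
Square: lon ⌊17.38557/2⌋ = 8; lat ⌊5.78161/1⌋ = 5.
Subsquare: lon ⌊1.38557/0.0833333⌋ = 16 → q; lat ⌊0.78161/0.0416667⌋ = 18 → s.
Extended square: lon ⌊0.05223/0.00833333⌋ = 6; lat ⌊0.03161/0.00416667⌋ = 7.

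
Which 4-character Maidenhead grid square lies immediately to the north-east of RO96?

Longitude square 9; +1 → 10, wraps to 0, carry into field.
Longitude field R = 17; +1 → 18, wraps to 0 = A, wrapping around the antimeridian.
Latitude square 6; +1 → 7.

AO07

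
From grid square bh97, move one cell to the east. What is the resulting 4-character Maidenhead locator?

CH07

Longitude square 9; +1 → 10, wraps to 0, carry into field.
Longitude field B = 1; +1 → 2 = C.
The latitude characters are unchanged.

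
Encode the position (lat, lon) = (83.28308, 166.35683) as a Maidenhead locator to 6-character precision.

RR33eg

Offset from 180°W / 90°S: lon 346.3568°, lat 173.2831°.
Field: lon ⌊346.3568/20⌋ = 17 → R; lat ⌊173.2831/10⌋ = 17 → R.
Square: lon ⌊6.3568/2⌋ = 3; lat ⌊3.2831/1⌋ = 3.
Subsquare: lon ⌊0.3568/0.0833333⌋ = 4 → e; lat ⌊0.2831/0.0416667⌋ = 6 → g.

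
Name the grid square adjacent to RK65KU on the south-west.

RK65jt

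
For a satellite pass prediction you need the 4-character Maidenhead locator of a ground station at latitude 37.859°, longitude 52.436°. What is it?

LM67

Offset from 180°W / 90°S: lon 232.44°, lat 127.86°.
Field: 232.44/20 → 11 → L, 127.86/10 → 12 → M; chars LM.
Square: 12.44/2 → 6, 7.86/1 → 7; chars 67.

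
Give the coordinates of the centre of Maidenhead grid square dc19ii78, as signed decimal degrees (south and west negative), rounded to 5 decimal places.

-60.63125, -117.27083

Field D=3, C=2: +3·20° lon, +2·10° lat → SW at lon -120°, lat -70°.
Square 1, 9: +1·2° lon, +9·1° lat → SW at lon -118°, lat -61°.
Subsquare i=8, i=8: +8·0.0833333° lon, +8·0.0416667° lat → SW at lon -117.333°, lat -60.6667°.
Extended square 7, 8: +7·0.00833333° lon, +8·0.00416667° lat → SW at lon -117.275°, lat -60.6333°.
Cell spans 0.00833333° lon × 0.00416667° lat. Centre is SW corner plus half of each.
latitude -60.63125, longitude -117.27083.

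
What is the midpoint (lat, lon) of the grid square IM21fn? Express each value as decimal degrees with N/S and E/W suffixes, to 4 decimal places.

31.5625° N, 15.5417° W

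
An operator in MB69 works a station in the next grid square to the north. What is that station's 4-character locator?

MC60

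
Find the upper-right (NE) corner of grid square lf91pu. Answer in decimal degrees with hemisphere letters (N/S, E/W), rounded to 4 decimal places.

Field L=11, F=5: +11·20° lon, +5·10° lat → SW at lon 40°, lat -40°.
Square 9, 1: +9·2° lon, +1·1° lat → SW at lon 58°, lat -39°.
Subsquare p=15, u=20: +15·0.0833333° lon, +20·0.0416667° lat → SW at lon 59.25°, lat -38.1667°.
Cell spans 0.0833333° lon × 0.0416667° lat. NE corner is SW corner plus one full cell.
latitude 38.1250° S, longitude 59.3333° E.

38.1250° S, 59.3333° E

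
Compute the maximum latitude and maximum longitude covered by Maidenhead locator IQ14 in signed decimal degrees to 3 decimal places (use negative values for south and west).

75.000, -16.000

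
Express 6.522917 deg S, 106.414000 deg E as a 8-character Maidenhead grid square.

Add 180° to longitude and 90° to latitude: 286.41400, 83.47708.
Field (20°×10°, letters A–R): lon ⌊286.41400/20⌋ = 14 → O; lat ⌊83.47708/10⌋ = 8 → I.
Square (2°×1°, digits 0–9): lon ⌊6.41400/2⌋ = 3; lat ⌊3.47708/1⌋ = 3.
Subsquare (5′×2.5′, letters a–x): lon ⌊0.41400/0.0833333⌋ = 4 → e; lat ⌊0.47708/0.0416667⌋ = 11 → l.
Extended square (30″×15″, digits 0–9): lon ⌊0.08067/0.00833333⌋ = 9; lat ⌊0.01875/0.00416667⌋ = 4.

OI33el94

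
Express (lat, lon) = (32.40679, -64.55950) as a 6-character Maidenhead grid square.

Add 180° to longitude and 90° to latitude: 115.4405, 122.4068.
Field (20°×10°, letters A–R): 115.4405/20 → 5 → F, 122.4068/10 → 12 → M; chars FM.
Square (2°×1°, digits 0–9): 15.4405/2 → 7, 2.4068/1 → 2; chars 72.
Subsquare (5′×2.5′, letters a–x): 1.4405/0.0833333 → 17 → r, 0.4068/0.0416667 → 9 → j; chars rj.

FM72rj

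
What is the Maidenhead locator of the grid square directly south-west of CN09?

BN98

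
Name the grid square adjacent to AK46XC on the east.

AK56ac

Longitude subsquare x = 23; +1 → 24, wraps to 0 = a, carry into square.
Longitude square 4; +1 → 5.
The latitude characters are unchanged.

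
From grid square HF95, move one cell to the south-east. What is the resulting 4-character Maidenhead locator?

IF04

Longitude square 9; +1 → 10, wraps to 0, carry into field.
Longitude field H = 7; +1 → 8 = I.
Latitude square 5; −1 → 4.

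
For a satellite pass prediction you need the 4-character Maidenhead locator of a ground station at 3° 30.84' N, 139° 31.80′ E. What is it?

PJ93

Shift to the Maidenhead origin (180°W, 90°S): lon 319.53, lat 93.51.
Field: lon ⌊319.53/20⌋ = 15 → P; lat ⌊93.51/10⌋ = 9 → J.
Square: lon ⌊19.53/2⌋ = 9; lat ⌊3.51/1⌋ = 3.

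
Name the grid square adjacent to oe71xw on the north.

OE71xx

Latitude subsquare w = 22; +1 → 23 = x.
The longitude characters are unchanged.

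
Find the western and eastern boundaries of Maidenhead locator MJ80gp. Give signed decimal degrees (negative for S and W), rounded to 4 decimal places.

Field M=12, J=9: +12·20° lon, +9·10° lat → SW at lon 60°, lat 0°.
Square 8, 0: +8·2° lon, +0·1° lat → SW at lon 76°, lat 0°.
Subsquare g=6, p=15: +6·0.0833333° lon, +15·0.0416667° lat → SW at lon 76.5°, lat 0.625°.
Cell spans 0.0833333° lon × 0.0416667° lat.
west 76.5000, east 76.5833.

76.5000, 76.5833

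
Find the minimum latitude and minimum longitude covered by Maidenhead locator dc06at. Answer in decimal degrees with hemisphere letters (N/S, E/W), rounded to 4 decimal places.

Field D=3, C=2: +3·20° lon, +2·10° lat → SW at lon -120°, lat -70°.
Square 0, 6: +0·2° lon, +6·1° lat → SW at lon -120°, lat -64°.
Subsquare a=0, t=19: +0·0.0833333° lon, +19·0.0416667° lat → SW at lon -120°, lat -63.2083°.
latitude 63.2083° S, longitude 120.0000° W.

63.2083° S, 120.0000° W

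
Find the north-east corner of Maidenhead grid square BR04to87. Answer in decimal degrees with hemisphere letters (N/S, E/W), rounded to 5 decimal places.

Field B=1, R=17: +1·20° lon, +17·10° lat → SW at lon -160°, lat 80°.
Square 0, 4: +0·2° lon, +4·1° lat → SW at lon -160°, lat 84°.
Subsquare t=19, o=14: +19·0.0833333° lon, +14·0.0416667° lat → SW at lon -158.417°, lat 84.5833°.
Extended square 8, 7: +8·0.00833333° lon, +7·0.00416667° lat → SW at lon -158.35°, lat 84.6125°.
Cell spans 0.00833333° lon × 0.00416667° lat. NE corner is SW corner plus one full cell.
latitude 84.61667° N, longitude 158.34167° W.

84.61667° N, 158.34167° W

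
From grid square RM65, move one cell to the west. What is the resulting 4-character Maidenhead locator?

RM55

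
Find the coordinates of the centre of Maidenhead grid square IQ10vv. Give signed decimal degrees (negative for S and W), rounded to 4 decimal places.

70.8958, -16.2083

Field I=8, Q=16: +8·20° lon, +16·10° lat → SW at lon -20°, lat 70°.
Square 1, 0: +1·2° lon, +0·1° lat → SW at lon -18°, lat 70°.
Subsquare v=21, v=21: +21·0.0833333° lon, +21·0.0416667° lat → SW at lon -16.25°, lat 70.875°.
Cell spans 0.0833333° lon × 0.0416667° lat. Centre is SW corner plus half of each.
latitude 70.8958, longitude -16.2083.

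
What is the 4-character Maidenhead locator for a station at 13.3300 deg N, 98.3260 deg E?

NK93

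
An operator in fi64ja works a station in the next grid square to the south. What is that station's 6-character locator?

Latitude subsquare a = 0; −1 → -1, wraps to 23 = x, carry into square.
Latitude square 4; −1 → 3.
The longitude characters are unchanged.

FI63jx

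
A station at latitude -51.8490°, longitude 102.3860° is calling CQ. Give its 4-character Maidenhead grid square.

OD18

Add 180° to longitude and 90° to latitude: 282.39, 38.15.
Field (20°×10°, letters A–R): 282.39/20 → 14 → O, 38.15/10 → 3 → D; chars OD.
Square (2°×1°, digits 0–9): 2.39/2 → 1, 8.15/1 → 8; chars 18.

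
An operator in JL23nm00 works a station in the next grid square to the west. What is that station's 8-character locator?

JL23mm90

Longitude extended square 0; −1 → -1, wraps to 9, carry into subsquare.
Longitude subsquare n = 13; −1 → 12 = m.
The latitude characters are unchanged.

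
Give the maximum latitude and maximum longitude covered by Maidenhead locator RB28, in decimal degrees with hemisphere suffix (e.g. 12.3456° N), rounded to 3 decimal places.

71.000° S, 166.000° E

Field R=17, B=1: +17·20° lon, +1·10° lat → SW at lon 160°, lat -80°.
Square 2, 8: +2·2° lon, +8·1° lat → SW at lon 164°, lat -72°.
Cell spans 2° lon × 1° lat. NE corner is SW corner plus one full cell.
latitude 71.000° S, longitude 166.000° E.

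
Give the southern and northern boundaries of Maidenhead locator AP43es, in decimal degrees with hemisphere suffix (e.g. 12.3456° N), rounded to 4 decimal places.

63.7500° N, 63.7917° N

Field A=0, P=15: +0·20° lon, +15·10° lat → SW at lon -180°, lat 60°.
Square 4, 3: +4·2° lon, +3·1° lat → SW at lon -172°, lat 63°.
Subsquare e=4, s=18: +4·0.0833333° lon, +18·0.0416667° lat → SW at lon -171.667°, lat 63.75°.
Cell spans 0.0833333° lon × 0.0416667° lat.
south 63.7500° N, north 63.7917° N.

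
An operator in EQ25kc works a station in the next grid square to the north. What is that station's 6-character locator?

EQ25kd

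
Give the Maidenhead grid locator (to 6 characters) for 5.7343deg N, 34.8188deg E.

KJ75jr

Shift to the Maidenhead origin (180°W, 90°S): lon 214.8188, lat 95.7343.
Field: 214.8188/20 → 10 → K, 95.7343/10 → 9 → J; chars KJ.
Square: 14.8188/2 → 7, 5.7343/1 → 5; chars 75.
Subsquare: 0.8188/0.0833333 → 9 → j, 0.7343/0.0416667 → 17 → r; chars jr.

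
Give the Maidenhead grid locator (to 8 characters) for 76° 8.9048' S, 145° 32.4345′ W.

Offset from 180°W / 90°S: lon 34.45943°, lat 13.85159°.
Field (20°×10°, letters A–R): lon ⌊34.45943/20⌋ = 1 → B; lat ⌊13.85159/10⌋ = 1 → B.
Square (2°×1°, digits 0–9): lon ⌊14.45943/2⌋ = 7; lat ⌊3.85159/1⌋ = 3.
Subsquare (5′×2.5′, letters a–x): lon ⌊0.45943/0.0833333⌋ = 5 → f; lat ⌊0.85159/0.0416667⌋ = 20 → u.
Extended square (30″×15″, digits 0–9): lon ⌊0.04276/0.00833333⌋ = 5; lat ⌊0.01825/0.00416667⌋ = 4.

BB73fu54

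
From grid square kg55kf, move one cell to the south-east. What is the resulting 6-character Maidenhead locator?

KG55le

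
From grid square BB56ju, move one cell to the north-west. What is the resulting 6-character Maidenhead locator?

Longitude subsquare j = 9; −1 → 8 = i.
Latitude subsquare u = 20; +1 → 21 = v.

BB56iv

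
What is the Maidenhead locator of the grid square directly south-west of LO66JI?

LO66ih

Longitude subsquare j = 9; −1 → 8 = i.
Latitude subsquare i = 8; −1 → 7 = h.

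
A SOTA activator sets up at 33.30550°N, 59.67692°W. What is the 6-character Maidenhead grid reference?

GM03dh

Offset from 180°W / 90°S: lon 120.3231°, lat 123.3055°.
Field: lon ⌊120.3231/20⌋ = 6 → G; lat ⌊123.3055/10⌋ = 12 → M.
Square: lon ⌊0.3231/2⌋ = 0; lat ⌊3.3055/1⌋ = 3.
Subsquare: lon ⌊0.3231/0.0833333⌋ = 3 → d; lat ⌊0.3055/0.0416667⌋ = 7 → h.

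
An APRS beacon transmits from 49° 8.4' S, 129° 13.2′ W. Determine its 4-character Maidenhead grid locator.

CE50

Add 180° to longitude and 90° to latitude: 50.78, 40.86.
Field: lon ⌊50.78/20⌋ = 2 → C; lat ⌊40.86/10⌋ = 4 → E.
Square: lon ⌊10.78/2⌋ = 5; lat ⌊0.86/1⌋ = 0.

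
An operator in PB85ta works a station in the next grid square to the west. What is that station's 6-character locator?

Longitude subsquare t = 19; −1 → 18 = s.
The latitude characters are unchanged.

PB85sa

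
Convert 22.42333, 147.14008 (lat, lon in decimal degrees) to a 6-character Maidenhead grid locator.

QL32nk

Add 180° to longitude and 90° to latitude: 327.1401, 112.4233.
Field: 327.1401/20 → 16 → Q, 112.4233/10 → 11 → L; chars QL.
Square: 7.1401/2 → 3, 2.4233/1 → 2; chars 32.
Subsquare: 1.1401/0.0833333 → 13 → n, 0.4233/0.0416667 → 10 → k; chars nk.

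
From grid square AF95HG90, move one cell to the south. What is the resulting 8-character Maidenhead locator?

AF95hf99

Latitude extended square 0; −1 → -1, wraps to 9, carry into subsquare.
Latitude subsquare g = 6; −1 → 5 = f.
The longitude characters are unchanged.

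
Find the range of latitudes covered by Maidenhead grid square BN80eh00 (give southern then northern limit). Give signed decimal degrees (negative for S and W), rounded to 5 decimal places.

40.29167, 40.29583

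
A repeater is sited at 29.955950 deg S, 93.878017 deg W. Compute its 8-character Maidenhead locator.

EG30bb40

Offset from 180°W / 90°S: lon 86.12198°, lat 60.04405°.
Field: lon ⌊86.12198/20⌋ = 4 → E; lat ⌊60.04405/10⌋ = 6 → G.
Square: lon ⌊6.12198/2⌋ = 3; lat ⌊0.04405/1⌋ = 0.
Subsquare: lon ⌊0.12198/0.0833333⌋ = 1 → b; lat ⌊0.04405/0.0416667⌋ = 1 → b.
Extended square: lon ⌊0.03865/0.00833333⌋ = 4; lat ⌊0.00238/0.00416667⌋ = 0.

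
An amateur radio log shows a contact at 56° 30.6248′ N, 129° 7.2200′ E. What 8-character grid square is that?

PO46nm42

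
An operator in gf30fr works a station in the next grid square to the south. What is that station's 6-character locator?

Latitude subsquare r = 17; −1 → 16 = q.
The longitude characters are unchanged.

GF30fq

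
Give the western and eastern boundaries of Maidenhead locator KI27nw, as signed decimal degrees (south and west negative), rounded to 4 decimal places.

25.0833, 25.1667

Field K=10, I=8: +10·20° lon, +8·10° lat → SW at lon 20°, lat -10°.
Square 2, 7: +2·2° lon, +7·1° lat → SW at lon 24°, lat -3°.
Subsquare n=13, w=22: +13·0.0833333° lon, +22·0.0416667° lat → SW at lon 25.0833°, lat -2.08333°.
Cell spans 0.0833333° lon × 0.0416667° lat.
west 25.0833, east 25.1667.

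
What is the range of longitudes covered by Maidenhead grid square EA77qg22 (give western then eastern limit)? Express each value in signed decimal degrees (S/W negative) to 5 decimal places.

-84.65000, -84.64167

Field E=4, A=0: +4·20° lon, +0·10° lat → SW at lon -100°, lat -90°.
Square 7, 7: +7·2° lon, +7·1° lat → SW at lon -86°, lat -83°.
Subsquare q=16, g=6: +16·0.0833333° lon, +6·0.0416667° lat → SW at lon -84.6667°, lat -82.75°.
Extended square 2, 2: +2·0.00833333° lon, +2·0.00416667° lat → SW at lon -84.65°, lat -82.7417°.
Cell spans 0.00833333° lon × 0.00416667° lat.
west -84.65000, east -84.64167.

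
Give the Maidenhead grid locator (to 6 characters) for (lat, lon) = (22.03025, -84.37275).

Shift to the Maidenhead origin (180°W, 90°S): lon 95.6273, lat 112.0302.
Field (20°×10°, letters A–R): lon ⌊95.6273/20⌋ = 4 → E; lat ⌊112.0302/10⌋ = 11 → L.
Square (2°×1°, digits 0–9): lon ⌊15.6273/2⌋ = 7; lat ⌊2.0302/1⌋ = 2.
Subsquare (5′×2.5′, letters a–x): lon ⌊1.6273/0.0833333⌋ = 19 → t; lat ⌊0.0302/0.0416667⌋ = 0 → a.

EL72ta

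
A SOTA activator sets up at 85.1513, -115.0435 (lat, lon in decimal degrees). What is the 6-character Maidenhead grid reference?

DR25ld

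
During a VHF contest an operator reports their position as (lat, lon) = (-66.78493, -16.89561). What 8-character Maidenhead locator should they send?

Offset from 180°W / 90°S: lon 163.10439°, lat 23.21507°.
Field: 163.10439/20 → 8 → I, 23.21507/10 → 2 → C; chars IC.
Square: 3.10439/2 → 1, 3.21507/1 → 3; chars 13.
Subsquare: 1.10439/0.0833333 → 13 → n, 0.21507/0.0416667 → 5 → f; chars nf.
Extended square: 0.02106/0.00833333 → 2, 0.00674/0.00416667 → 1; chars 21.

IC13nf21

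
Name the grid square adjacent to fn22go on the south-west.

Longitude subsquare g = 6; −1 → 5 = f.
Latitude subsquare o = 14; −1 → 13 = n.

FN22fn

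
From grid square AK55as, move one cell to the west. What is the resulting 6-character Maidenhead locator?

AK45xs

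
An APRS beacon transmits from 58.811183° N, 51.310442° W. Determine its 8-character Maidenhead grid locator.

GO48it24

Offset from 180°W / 90°S: lon 128.68956°, lat 148.81118°.
Field: 128.68956/20 → 6 → G, 148.81118/10 → 14 → O; chars GO.
Square: 8.68956/2 → 4, 8.81118/1 → 8; chars 48.
Subsquare: 0.68956/0.0833333 → 8 → i, 0.81118/0.0416667 → 19 → t; chars it.
Extended square: 0.02289/0.00833333 → 2, 0.01952/0.00416667 → 4; chars 24.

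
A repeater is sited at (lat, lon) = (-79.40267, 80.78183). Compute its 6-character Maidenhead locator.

NB00jo

Add 180° to longitude and 90° to latitude: 260.7818, 10.5973.
Field: 260.7818/20 → 13 → N, 10.5973/10 → 1 → B; chars NB.
Square: 0.7818/2 → 0, 0.5973/1 → 0; chars 00.
Subsquare: 0.7818/0.0833333 → 9 → j, 0.5973/0.0416667 → 14 → o; chars jo.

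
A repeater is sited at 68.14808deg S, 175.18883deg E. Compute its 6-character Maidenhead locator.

RC71ou

Add 180° to longitude and 90° to latitude: 355.1888, 21.8519.
Field (20°×10°, letters A–R): lon ⌊355.1888/20⌋ = 17 → R; lat ⌊21.8519/10⌋ = 2 → C.
Square (2°×1°, digits 0–9): lon ⌊15.1888/2⌋ = 7; lat ⌊1.8519/1⌋ = 1.
Subsquare (5′×2.5′, letters a–x): lon ⌊1.1888/0.0833333⌋ = 14 → o; lat ⌊0.8519/0.0416667⌋ = 20 → u.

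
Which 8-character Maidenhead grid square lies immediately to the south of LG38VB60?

LG38va69

Latitude extended square 0; −1 → -1, wraps to 9, carry into subsquare.
Latitude subsquare b = 1; −1 → 0 = a.
The longitude characters are unchanged.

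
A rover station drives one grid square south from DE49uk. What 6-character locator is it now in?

DE49uj

Latitude subsquare k = 10; −1 → 9 = j.
The longitude characters are unchanged.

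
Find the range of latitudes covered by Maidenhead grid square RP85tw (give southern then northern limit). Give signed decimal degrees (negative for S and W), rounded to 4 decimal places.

65.9167, 65.9583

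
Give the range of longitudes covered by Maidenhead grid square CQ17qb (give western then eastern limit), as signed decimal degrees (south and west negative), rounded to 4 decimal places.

-136.6667, -136.5833

Field C=2, Q=16: +2·20° lon, +16·10° lat → SW at lon -140°, lat 70°.
Square 1, 7: +1·2° lon, +7·1° lat → SW at lon -138°, lat 77°.
Subsquare q=16, b=1: +16·0.0833333° lon, +1·0.0416667° lat → SW at lon -136.667°, lat 77.0417°.
Cell spans 0.0833333° lon × 0.0416667° lat.
west -136.6667, east -136.5833.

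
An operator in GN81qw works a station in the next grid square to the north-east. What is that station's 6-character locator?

Longitude subsquare q = 16; +1 → 17 = r.
Latitude subsquare w = 22; +1 → 23 = x.

GN81rx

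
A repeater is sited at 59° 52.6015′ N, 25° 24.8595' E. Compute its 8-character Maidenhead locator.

KO29qv90

Add 180° to longitude and 90° to latitude: 205.41432, 149.87669.
Field (20°×10°, letters A–R): 205.41432/20 → 10 → K, 149.87669/10 → 14 → O; chars KO.
Square (2°×1°, digits 0–9): 5.41432/2 → 2, 9.87669/1 → 9; chars 29.
Subsquare (5′×2.5′, letters a–x): 1.41432/0.0833333 → 16 → q, 0.87669/0.0416667 → 21 → v; chars qv.
Extended square (30″×15″, digits 0–9): 0.08099/0.00833333 → 9, 0.00169/0.00416667 → 0; chars 90.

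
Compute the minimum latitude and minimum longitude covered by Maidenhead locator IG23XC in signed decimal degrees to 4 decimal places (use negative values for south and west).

-26.9167, -14.0833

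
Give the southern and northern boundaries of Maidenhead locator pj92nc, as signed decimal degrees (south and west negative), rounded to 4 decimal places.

Field P=15, J=9: +15·20° lon, +9·10° lat → SW at lon 120°, lat 0°.
Square 9, 2: +9·2° lon, +2·1° lat → SW at lon 138°, lat 2°.
Subsquare n=13, c=2: +13·0.0833333° lon, +2·0.0416667° lat → SW at lon 139.083°, lat 2.08333°.
Cell spans 0.0833333° lon × 0.0416667° lat.
south 2.0833, north 2.1250.

2.0833, 2.1250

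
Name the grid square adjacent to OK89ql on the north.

OK89qm

Latitude subsquare l = 11; +1 → 12 = m.
The longitude characters are unchanged.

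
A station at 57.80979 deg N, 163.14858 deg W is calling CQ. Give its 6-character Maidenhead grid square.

AO87kt

Shift to the Maidenhead origin (180°W, 90°S): lon 16.8514, lat 147.8098.
Field: 16.8514/20 → 0 → A, 147.8098/10 → 14 → O; chars AO.
Square: 16.8514/2 → 8, 7.8098/1 → 7; chars 87.
Subsquare: 0.8514/0.0833333 → 10 → k, 0.8098/0.0416667 → 19 → t; chars kt.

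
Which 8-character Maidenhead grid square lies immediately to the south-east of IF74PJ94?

Longitude extended square 9; +1 → 10, wraps to 0, carry into subsquare.
Longitude subsquare p = 15; +1 → 16 = q.
Latitude extended square 4; −1 → 3.

IF74qj03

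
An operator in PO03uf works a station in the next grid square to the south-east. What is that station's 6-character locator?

Longitude subsquare u = 20; +1 → 21 = v.
Latitude subsquare f = 5; −1 → 4 = e.

PO03ve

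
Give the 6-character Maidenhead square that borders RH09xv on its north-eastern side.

Longitude subsquare x = 23; +1 → 24, wraps to 0 = a, carry into square.
Longitude square 0; +1 → 1.
Latitude subsquare v = 21; +1 → 22 = w.

RH19aw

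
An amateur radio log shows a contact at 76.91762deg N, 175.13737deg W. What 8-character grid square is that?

AQ26kw30

Add 180° to longitude and 90° to latitude: 4.86263, 166.91762.
Field: 4.86263/20 → 0 → A, 166.91762/10 → 16 → Q; chars AQ.
Square: 4.86263/2 → 2, 6.91762/1 → 6; chars 26.
Subsquare: 0.86263/0.0833333 → 10 → k, 0.91762/0.0416667 → 22 → w; chars kw.
Extended square: 0.02930/0.00833333 → 3, 0.00095/0.00416667 → 0; chars 30.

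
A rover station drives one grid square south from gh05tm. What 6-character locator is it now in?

Latitude subsquare m = 12; −1 → 11 = l.
The longitude characters are unchanged.

GH05tl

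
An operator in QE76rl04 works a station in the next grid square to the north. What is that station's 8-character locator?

QE76rl05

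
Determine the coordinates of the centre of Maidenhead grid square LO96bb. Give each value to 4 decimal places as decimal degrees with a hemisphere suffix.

Field L=11, O=14: +11·20° lon, +14·10° lat → SW at lon 40°, lat 50°.
Square 9, 6: +9·2° lon, +6·1° lat → SW at lon 58°, lat 56°.
Subsquare b=1, b=1: +1·0.0833333° lon, +1·0.0416667° lat → SW at lon 58.0833°, lat 56.0417°.
Cell spans 0.0833333° lon × 0.0416667° lat. Centre is SW corner plus half of each.
latitude 56.0625° N, longitude 58.1250° E.

56.0625° N, 58.1250° E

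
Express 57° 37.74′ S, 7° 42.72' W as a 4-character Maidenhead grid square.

ID62

Add 180° to longitude and 90° to latitude: 172.29, 32.37.
Field: 172.29/20 → 8 → I, 32.37/10 → 3 → D; chars ID.
Square: 12.29/2 → 6, 2.37/1 → 2; chars 62.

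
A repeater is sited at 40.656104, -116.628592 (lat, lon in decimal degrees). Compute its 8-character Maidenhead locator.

Add 180° to longitude and 90° to latitude: 63.37141, 130.65610.
Field: 63.37141/20 → 3 → D, 130.65610/10 → 13 → N; chars DN.
Square: 3.37141/2 → 1, 0.65610/1 → 0; chars 10.
Subsquare: 1.37141/0.0833333 → 16 → q, 0.65610/0.0416667 → 15 → p; chars qp.
Extended square: 0.03807/0.00833333 → 4, 0.03110/0.00416667 → 7; chars 47.

DN10qp47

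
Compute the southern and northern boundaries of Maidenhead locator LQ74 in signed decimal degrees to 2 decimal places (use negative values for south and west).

74.00, 75.00

Field L=11, Q=16: +11·20° lon, +16·10° lat → SW at lon 40°, lat 70°.
Square 7, 4: +7·2° lon, +4·1° lat → SW at lon 54°, lat 74°.
Cell spans 2° lon × 1° lat.
south 74.00, north 75.00.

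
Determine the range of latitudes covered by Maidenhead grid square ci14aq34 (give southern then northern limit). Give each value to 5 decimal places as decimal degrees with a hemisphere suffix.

Field C=2, I=8: +2·20° lon, +8·10° lat → SW at lon -140°, lat -10°.
Square 1, 4: +1·2° lon, +4·1° lat → SW at lon -138°, lat -6°.
Subsquare a=0, q=16: +0·0.0833333° lon, +16·0.0416667° lat → SW at lon -138°, lat -5.33333°.
Extended square 3, 4: +3·0.00833333° lon, +4·0.00416667° lat → SW at lon -137.975°, lat -5.31667°.
Cell spans 0.00833333° lon × 0.00416667° lat.
south 5.31667° S, north 5.31250° S.

5.31667° S, 5.31250° S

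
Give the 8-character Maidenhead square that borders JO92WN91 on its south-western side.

JO92wn80

Longitude extended square 9; −1 → 8.
Latitude extended square 1; −1 → 0.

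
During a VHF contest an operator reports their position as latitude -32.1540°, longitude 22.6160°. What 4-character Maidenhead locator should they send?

KF17

Add 180° to longitude and 90° to latitude: 202.62, 57.85.
Field: lon ⌊202.62/20⌋ = 10 → K; lat ⌊57.85/10⌋ = 5 → F.
Square: lon ⌊2.62/2⌋ = 1; lat ⌊7.85/1⌋ = 7.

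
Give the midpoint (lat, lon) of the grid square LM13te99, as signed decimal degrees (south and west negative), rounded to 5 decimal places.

Field L=11, M=12: +11·20° lon, +12·10° lat → SW at lon 40°, lat 30°.
Square 1, 3: +1·2° lon, +3·1° lat → SW at lon 42°, lat 33°.
Subsquare t=19, e=4: +19·0.0833333° lon, +4·0.0416667° lat → SW at lon 43.5833°, lat 33.1667°.
Extended square 9, 9: +9·0.00833333° lon, +9·0.00416667° lat → SW at lon 43.6583°, lat 33.2042°.
Cell spans 0.00833333° lon × 0.00416667° lat. Centre is SW corner plus half of each.
latitude 33.20625, longitude 43.66250.

33.20625, 43.66250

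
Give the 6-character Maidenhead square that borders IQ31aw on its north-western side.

IQ21xx

Longitude subsquare a = 0; −1 → -1, wraps to 23 = x, carry into square.
Longitude square 3; −1 → 2.
Latitude subsquare w = 22; +1 → 23 = x.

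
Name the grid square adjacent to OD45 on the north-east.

OD56

Longitude square 4; +1 → 5.
Latitude square 5; +1 → 6.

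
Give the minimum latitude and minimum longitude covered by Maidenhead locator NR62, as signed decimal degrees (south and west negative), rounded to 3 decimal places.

82.000, 92.000

Field N=13, R=17: +13·20° lon, +17·10° lat → SW at lon 80°, lat 80°.
Square 6, 2: +6·2° lon, +2·1° lat → SW at lon 92°, lat 82°.
latitude 82.000, longitude 92.000.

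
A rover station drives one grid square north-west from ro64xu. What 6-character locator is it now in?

RO64wv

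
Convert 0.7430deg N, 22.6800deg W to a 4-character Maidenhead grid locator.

Offset from 180°W / 90°S: lon 157.32°, lat 90.74°.
Field: 157.32/20 → 7 → H, 90.74/10 → 9 → J; chars HJ.
Square: 17.32/2 → 8, 0.74/1 → 0; chars 80.

HJ80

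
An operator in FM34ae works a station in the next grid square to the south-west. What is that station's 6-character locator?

FM24xd

Longitude subsquare a = 0; −1 → -1, wraps to 23 = x, carry into square.
Longitude square 3; −1 → 2.
Latitude subsquare e = 4; −1 → 3 = d.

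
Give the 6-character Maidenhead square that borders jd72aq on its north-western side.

Longitude subsquare a = 0; −1 → -1, wraps to 23 = x, carry into square.
Longitude square 7; −1 → 6.
Latitude subsquare q = 16; +1 → 17 = r.

JD62xr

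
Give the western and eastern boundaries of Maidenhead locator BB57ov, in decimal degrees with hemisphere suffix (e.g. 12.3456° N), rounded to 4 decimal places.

148.8333° W, 148.7500° W

Field B=1, B=1: +1·20° lon, +1·10° lat → SW at lon -160°, lat -80°.
Square 5, 7: +5·2° lon, +7·1° lat → SW at lon -150°, lat -73°.
Subsquare o=14, v=21: +14·0.0833333° lon, +21·0.0416667° lat → SW at lon -148.833°, lat -72.125°.
Cell spans 0.0833333° lon × 0.0416667° lat.
west 148.8333° W, east 148.7500° W.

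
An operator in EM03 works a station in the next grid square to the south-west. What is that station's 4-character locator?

DM92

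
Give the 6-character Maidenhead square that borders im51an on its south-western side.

IM41xm

Longitude subsquare a = 0; −1 → -1, wraps to 23 = x, carry into square.
Longitude square 5; −1 → 4.
Latitude subsquare n = 13; −1 → 12 = m.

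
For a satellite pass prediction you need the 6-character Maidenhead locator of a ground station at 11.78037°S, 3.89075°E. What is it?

Shift to the Maidenhead origin (180°W, 90°S): lon 183.8907, lat 78.2196.
Field: lon ⌊183.8907/20⌋ = 9 → J; lat ⌊78.2196/10⌋ = 7 → H.
Square: lon ⌊3.8907/2⌋ = 1; lat ⌊8.2196/1⌋ = 8.
Subsquare: lon ⌊1.8907/0.0833333⌋ = 22 → w; lat ⌊0.2196/0.0416667⌋ = 5 → f.

JH18wf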